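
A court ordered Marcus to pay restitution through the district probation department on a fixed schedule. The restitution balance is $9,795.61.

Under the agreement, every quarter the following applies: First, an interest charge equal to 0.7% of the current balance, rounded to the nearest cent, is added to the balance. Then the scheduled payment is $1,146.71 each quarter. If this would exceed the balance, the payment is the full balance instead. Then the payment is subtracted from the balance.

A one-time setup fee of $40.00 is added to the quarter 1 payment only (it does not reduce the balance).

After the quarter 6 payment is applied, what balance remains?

Quarter 1: opening $9,795.61; interest $68.57 → $9,864.18; payment $1,146.71 (+ $40.00 fee); balance $8,717.47
Quarter 2: opening $8,717.47; interest $61.02 → $8,778.49; payment $1,146.71; balance $7,631.78
Quarter 3: opening $7,631.78; interest $53.42 → $7,685.20; payment $1,146.71; balance $6,538.49
Quarter 4: opening $6,538.49; interest $45.77 → $6,584.26; payment $1,146.71; balance $5,437.55
Quarter 5: opening $5,437.55; interest $38.06 → $5,475.61; payment $1,146.71; balance $4,328.90
Quarter 6: opening $4,328.90; interest $30.30 → $4,359.20; payment $1,146.71; balance $3,212.49

$3,212.49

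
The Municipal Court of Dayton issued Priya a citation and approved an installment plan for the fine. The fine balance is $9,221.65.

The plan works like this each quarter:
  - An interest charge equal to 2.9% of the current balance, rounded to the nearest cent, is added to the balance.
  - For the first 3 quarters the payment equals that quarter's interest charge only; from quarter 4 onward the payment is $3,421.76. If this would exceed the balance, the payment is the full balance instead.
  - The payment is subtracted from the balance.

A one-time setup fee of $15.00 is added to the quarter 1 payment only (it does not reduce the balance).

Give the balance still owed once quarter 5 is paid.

Quarter 1: $9,221.65 +$267.43 interest = $9,489.08; pay $267.43 (+ $15.00 fee) → $9,221.65
Quarter 2: $9,221.65 +$267.43 interest = $9,489.08; pay $267.43 → $9,221.65
Quarter 3: $9,221.65 +$267.43 interest = $9,489.08; pay $267.43 → $9,221.65
Quarter 4: $9,221.65 +$267.43 interest = $9,489.08; pay $3,421.76 → $6,067.32
Quarter 5: $6,067.32 +$175.95 interest = $6,243.27; pay $3,421.76 → $2,821.51

$2,821.51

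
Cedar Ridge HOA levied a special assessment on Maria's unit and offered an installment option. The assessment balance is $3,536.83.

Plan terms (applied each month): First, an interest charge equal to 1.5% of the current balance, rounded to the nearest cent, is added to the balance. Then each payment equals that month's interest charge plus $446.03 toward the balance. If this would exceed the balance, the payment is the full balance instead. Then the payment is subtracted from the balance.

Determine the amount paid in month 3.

Month 1: opening $3,536.83; interest $53.05 → $3,589.88; payment $499.08; balance $3,090.80
Month 2: opening $3,090.80; interest $46.36 → $3,137.16; payment $492.39; balance $2,644.77
Month 3: opening $2,644.77; interest $39.67 → $2,684.44; payment $485.70; balance $2,198.74

$485.70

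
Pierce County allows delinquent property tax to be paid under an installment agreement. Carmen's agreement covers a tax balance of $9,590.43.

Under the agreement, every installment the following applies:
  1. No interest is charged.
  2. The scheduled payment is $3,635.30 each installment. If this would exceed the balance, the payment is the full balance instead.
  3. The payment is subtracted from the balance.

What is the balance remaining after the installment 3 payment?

$0.00

Installment 1: opening $9,590.43; payment $3,635.30; balance $5,955.13
Installment 2: opening $5,955.13; payment $3,635.30; balance $2,319.83
Installment 3: opening $2,319.83; payment $2,319.83; balance $0.00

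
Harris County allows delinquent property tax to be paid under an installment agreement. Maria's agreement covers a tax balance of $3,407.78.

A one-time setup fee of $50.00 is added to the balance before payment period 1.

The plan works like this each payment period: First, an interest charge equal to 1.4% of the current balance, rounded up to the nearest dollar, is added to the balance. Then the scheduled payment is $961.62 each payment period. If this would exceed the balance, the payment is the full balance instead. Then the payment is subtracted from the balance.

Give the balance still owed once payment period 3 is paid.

$680.92

# | Opening | Interest | Payment | End bal
1 | $3,457.78 | $49.00 | $961.62 | $2,545.16
2 | $2,545.16 | $36.00 | $961.62 | $1,619.54
3 | $1,619.54 | $23.00 | $961.62 | $680.92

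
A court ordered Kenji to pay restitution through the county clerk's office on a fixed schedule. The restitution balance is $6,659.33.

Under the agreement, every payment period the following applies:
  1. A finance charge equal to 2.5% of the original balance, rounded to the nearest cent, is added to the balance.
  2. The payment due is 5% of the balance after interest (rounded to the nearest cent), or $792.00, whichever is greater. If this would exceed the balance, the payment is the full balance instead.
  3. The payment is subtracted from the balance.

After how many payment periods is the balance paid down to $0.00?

Payment period 1: opening $6,659.33; interest $166.48 → $6,825.81; payment $792.00; balance $6,033.81
Payment period 2: opening $6,033.81; interest $166.48 → $6,200.29; payment $792.00; balance $5,408.29
Payment period 3: opening $5,408.29; interest $166.48 → $5,574.77; payment $792.00; balance $4,782.77
Payment period 4: opening $4,782.77; interest $166.48 → $4,949.25; payment $792.00; balance $4,157.25
Payment period 5: opening $4,157.25; interest $166.48 → $4,323.73; payment $792.00; balance $3,531.73
Payment period 6: opening $3,531.73; interest $166.48 → $3,698.21; payment $792.00; balance $2,906.21
Payment period 7: opening $2,906.21; interest $166.48 → $3,072.69; payment $792.00; balance $2,280.69
Payment period 8: opening $2,280.69; interest $166.48 → $2,447.17; payment $792.00; balance $1,655.17
Payment period 9: opening $1,655.17; interest $166.48 → $1,821.65; payment $792.00; balance $1,029.65
Payment period 10: opening $1,029.65; interest $166.48 → $1,196.13; payment $792.00; balance $404.13
Payment period 11: opening $404.13; interest $166.48 → $570.61; payment $570.61; balance $0.00
Balance reaches $0.00 in payment period 11.

11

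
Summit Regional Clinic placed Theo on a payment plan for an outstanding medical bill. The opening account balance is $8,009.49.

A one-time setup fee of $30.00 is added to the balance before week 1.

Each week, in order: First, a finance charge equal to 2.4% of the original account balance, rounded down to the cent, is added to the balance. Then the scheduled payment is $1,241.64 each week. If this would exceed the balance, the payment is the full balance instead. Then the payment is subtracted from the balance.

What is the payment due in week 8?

$885.77

Week 1: opening $8,039.49; interest $192.22 → $8,231.71; payment $1,241.64; balance $6,990.07
Week 2: opening $6,990.07; interest $192.22 → $7,182.29; payment $1,241.64; balance $5,940.65
Week 3: opening $5,940.65; interest $192.22 → $6,132.87; payment $1,241.64; balance $4,891.23
Week 4: opening $4,891.23; interest $192.22 → $5,083.45; payment $1,241.64; balance $3,841.81
Week 5: opening $3,841.81; interest $192.22 → $4,034.03; payment $1,241.64; balance $2,792.39
Week 6: opening $2,792.39; interest $192.22 → $2,984.61; payment $1,241.64; balance $1,742.97
Week 7: opening $1,742.97; interest $192.22 → $1,935.19; payment $1,241.64; balance $693.55
Week 8: opening $693.55; interest $192.22 → $885.77; payment $885.77; balance $0.00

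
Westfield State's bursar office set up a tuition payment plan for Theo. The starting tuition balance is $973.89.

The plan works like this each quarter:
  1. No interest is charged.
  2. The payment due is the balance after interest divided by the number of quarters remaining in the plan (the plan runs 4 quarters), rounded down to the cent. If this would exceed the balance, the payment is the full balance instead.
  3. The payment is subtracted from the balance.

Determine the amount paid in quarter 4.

Quarter 1: $973.89 − $243.47 → $730.42
Quarter 2: $730.42 − $243.47 → $486.95
Quarter 3: $486.95 − $243.47 → $243.48
Quarter 4: $243.48 − $243.48 → $0.00

$243.48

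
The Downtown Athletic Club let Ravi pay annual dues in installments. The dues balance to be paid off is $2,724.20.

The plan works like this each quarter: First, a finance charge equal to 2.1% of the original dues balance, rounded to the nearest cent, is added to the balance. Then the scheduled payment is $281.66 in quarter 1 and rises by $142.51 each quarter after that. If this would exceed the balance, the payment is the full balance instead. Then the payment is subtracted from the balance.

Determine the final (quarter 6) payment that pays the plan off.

# | Opening | Interest | Payment | End bal
1 | $2,724.20 | $57.21 | $281.66 | $2,499.75
2 | $2,499.75 | $57.21 | $424.17 | $2,132.79
3 | $2,132.79 | $57.21 | $566.68 | $1,623.32
4 | $1,623.32 | $57.21 | $709.19 | $971.34
5 | $971.34 | $57.21 | $851.70 | $176.85
6 | $176.85 | $57.21 | $234.06 | $0.00

$234.06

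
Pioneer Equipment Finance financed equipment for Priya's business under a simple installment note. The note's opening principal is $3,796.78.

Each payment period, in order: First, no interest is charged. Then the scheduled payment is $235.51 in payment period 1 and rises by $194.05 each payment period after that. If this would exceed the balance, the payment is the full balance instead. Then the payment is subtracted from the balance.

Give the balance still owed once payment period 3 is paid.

$2,508.10

Payment period 1: $3,796.78 − $235.51 → $3,561.27
Payment period 2: $3,561.27 − $429.56 → $3,131.71
Payment period 3: $3,131.71 − $623.61 → $2,508.10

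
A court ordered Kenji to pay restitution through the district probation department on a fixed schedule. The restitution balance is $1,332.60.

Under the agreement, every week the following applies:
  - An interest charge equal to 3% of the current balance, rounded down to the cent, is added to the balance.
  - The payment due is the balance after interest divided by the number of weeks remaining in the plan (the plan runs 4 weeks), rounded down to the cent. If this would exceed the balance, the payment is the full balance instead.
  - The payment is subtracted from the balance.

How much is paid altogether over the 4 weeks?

$1,435.57

Week 1: opening $1,332.60; interest $39.97 → $1,372.57; payment $343.14; balance $1,029.43
Week 2: opening $1,029.43; interest $30.88 → $1,060.31; payment $353.43; balance $706.88
Week 3: opening $706.88; interest $21.20 → $728.08; payment $364.04; balance $364.04
Week 4: opening $364.04; interest $10.92 → $374.96; payment $374.96; balance $0.00
Total paid: $1,435.57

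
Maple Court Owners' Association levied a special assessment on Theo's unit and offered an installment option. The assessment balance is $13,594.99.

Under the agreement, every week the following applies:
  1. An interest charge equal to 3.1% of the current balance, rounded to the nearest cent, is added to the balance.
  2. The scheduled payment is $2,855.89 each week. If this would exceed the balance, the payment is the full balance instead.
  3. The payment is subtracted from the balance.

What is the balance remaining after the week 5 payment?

$644.32

Week 1: opening $13,594.99; interest $421.44 → $14,016.43; payment $2,855.89; balance $11,160.54
Week 2: opening $11,160.54; interest $345.98 → $11,506.52; payment $2,855.89; balance $8,650.63
Week 3: opening $8,650.63; interest $268.17 → $8,918.80; payment $2,855.89; balance $6,062.91
Week 4: opening $6,062.91; interest $187.95 → $6,250.86; payment $2,855.89; balance $3,394.97
Week 5: opening $3,394.97; interest $105.24 → $3,500.21; payment $2,855.89; balance $644.32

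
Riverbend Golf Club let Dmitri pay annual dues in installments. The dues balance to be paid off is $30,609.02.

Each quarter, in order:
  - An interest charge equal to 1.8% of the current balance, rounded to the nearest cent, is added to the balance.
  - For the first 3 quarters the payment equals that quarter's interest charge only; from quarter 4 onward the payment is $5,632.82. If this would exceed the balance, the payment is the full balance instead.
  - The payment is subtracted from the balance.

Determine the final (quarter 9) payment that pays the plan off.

$4,345.21

Quarter 1: $30,609.02 +$550.96 interest = $31,159.98; pay $550.96 → $30,609.02
Quarter 2: $30,609.02 +$550.96 interest = $31,159.98; pay $550.96 → $30,609.02
Quarter 3: $30,609.02 +$550.96 interest = $31,159.98; pay $550.96 → $30,609.02
Quarter 4: $30,609.02 +$550.96 interest = $31,159.98; pay $5,632.82 → $25,527.16
Quarter 5: $25,527.16 +$459.49 interest = $25,986.65; pay $5,632.82 → $20,353.83
Quarter 6: $20,353.83 +$366.37 interest = $20,720.20; pay $5,632.82 → $15,087.38
Quarter 7: $15,087.38 +$271.57 interest = $15,358.95; pay $5,632.82 → $9,726.13
Quarter 8: $9,726.13 +$175.07 interest = $9,901.20; pay $5,632.82 → $4,268.38
Quarter 9: $4,268.38 +$76.83 interest = $4,345.21; pay $4,345.21 → $0.00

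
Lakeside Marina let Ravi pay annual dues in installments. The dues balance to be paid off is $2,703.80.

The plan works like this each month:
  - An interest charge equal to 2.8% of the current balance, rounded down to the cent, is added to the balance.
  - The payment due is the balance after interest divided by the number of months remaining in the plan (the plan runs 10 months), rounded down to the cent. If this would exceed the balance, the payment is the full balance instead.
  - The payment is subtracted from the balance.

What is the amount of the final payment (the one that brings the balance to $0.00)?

$356.36

Month 1: opening $2,703.80; interest $75.70 → $2,779.50; payment $277.95; balance $2,501.55
Month 2: opening $2,501.55; interest $70.04 → $2,571.59; payment $285.73; balance $2,285.86
Month 3: opening $2,285.86; interest $64.00 → $2,349.86; payment $293.73; balance $2,056.13
Month 4: opening $2,056.13; interest $57.57 → $2,113.70; payment $301.95; balance $1,811.75
Month 5: opening $1,811.75; interest $50.72 → $1,862.47; payment $310.41; balance $1,552.06
Month 6: opening $1,552.06; interest $43.45 → $1,595.51; payment $319.10; balance $1,276.41
Month 7: opening $1,276.41; interest $35.73 → $1,312.14; payment $328.03; balance $984.11
Month 8: opening $984.11; interest $27.55 → $1,011.66; payment $337.22; balance $674.44
Month 9: opening $674.44; interest $18.88 → $693.32; payment $346.66; balance $346.66
Month 10: opening $346.66; interest $9.70 → $356.36; payment $356.36; balance $0.00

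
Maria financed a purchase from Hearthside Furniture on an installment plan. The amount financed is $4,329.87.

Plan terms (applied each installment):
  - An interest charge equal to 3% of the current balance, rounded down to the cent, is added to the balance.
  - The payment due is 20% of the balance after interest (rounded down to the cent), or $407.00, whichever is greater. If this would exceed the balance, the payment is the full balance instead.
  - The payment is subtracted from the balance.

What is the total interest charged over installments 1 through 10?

Installment 1: $4,329.87 +$129.89 interest = $4,459.76; pay $891.95 → $3,567.81
Installment 2: $3,567.81 +$107.03 interest = $3,674.84; pay $734.96 → $2,939.88
Installment 3: $2,939.88 +$88.19 interest = $3,028.07; pay $605.61 → $2,422.46
Installment 4: $2,422.46 +$72.67 interest = $2,495.13; pay $499.02 → $1,996.11
Installment 5: $1,996.11 +$59.88 interest = $2,055.99; pay $411.19 → $1,644.80
Installment 6: $1,644.80 +$49.34 interest = $1,694.14; pay $407.00 → $1,287.14
Installment 7: $1,287.14 +$38.61 interest = $1,325.75; pay $407.00 → $918.75
Installment 8: $918.75 +$27.56 interest = $946.31; pay $407.00 → $539.31
Installment 9: $539.31 +$16.17 interest = $555.48; pay $407.00 → $148.48
Installment 10: $148.48 +$4.45 interest = $152.93; pay $152.93 → $0.00
Total interest: $129.89 + $107.03 + $88.19 + $72.67 + $59.88 + $49.34 + $38.61 + $27.56 + $16.17 + $4.45 = $593.79

$593.79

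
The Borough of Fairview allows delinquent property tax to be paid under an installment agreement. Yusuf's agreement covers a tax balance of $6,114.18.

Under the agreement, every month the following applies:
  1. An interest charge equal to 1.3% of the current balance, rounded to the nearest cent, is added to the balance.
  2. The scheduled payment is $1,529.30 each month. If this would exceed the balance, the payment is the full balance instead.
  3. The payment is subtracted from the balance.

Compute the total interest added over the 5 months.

Month 1: opening $6,114.18; interest $79.48 → $6,193.66; payment $1,529.30; balance $4,664.36
Month 2: opening $4,664.36; interest $60.64 → $4,725.00; payment $1,529.30; balance $3,195.70
Month 3: opening $3,195.70; interest $41.54 → $3,237.24; payment $1,529.30; balance $1,707.94
Month 4: opening $1,707.94; interest $22.20 → $1,730.14; payment $1,529.30; balance $200.84
Month 5: opening $200.84; interest $2.61 → $203.45; payment $203.45; balance $0.00
Total interest: $79.48 + $60.64 + $41.54 + $22.20 + $2.61 = $206.47

$206.47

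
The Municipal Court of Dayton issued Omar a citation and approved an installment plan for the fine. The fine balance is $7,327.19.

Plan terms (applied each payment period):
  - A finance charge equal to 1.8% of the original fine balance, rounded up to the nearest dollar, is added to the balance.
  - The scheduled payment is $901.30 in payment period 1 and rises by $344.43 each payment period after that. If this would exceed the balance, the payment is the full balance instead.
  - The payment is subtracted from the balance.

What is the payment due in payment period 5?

# | Opening | Interest | Payment | End bal
1 | $7,327.19 | $132.00 | $901.30 | $6,557.89
2 | $6,557.89 | $132.00 | $1,245.73 | $5,444.16
3 | $5,444.16 | $132.00 | $1,590.16 | $3,986.00
4 | $3,986.00 | $132.00 | $1,934.59 | $2,183.41
5 | $2,183.41 | $132.00 | $2,279.02 | $36.39

$2,279.02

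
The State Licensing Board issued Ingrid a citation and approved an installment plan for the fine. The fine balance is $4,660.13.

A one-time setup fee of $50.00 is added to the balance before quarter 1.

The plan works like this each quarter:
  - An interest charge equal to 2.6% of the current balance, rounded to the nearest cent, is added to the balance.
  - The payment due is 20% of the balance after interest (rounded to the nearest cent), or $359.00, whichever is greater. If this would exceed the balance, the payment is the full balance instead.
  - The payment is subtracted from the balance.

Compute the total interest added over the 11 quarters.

$575.85

# | Opening | Interest | Payment | End bal
1 | $4,710.13 | $122.46 | $966.52 | $3,866.07
2 | $3,866.07 | $100.52 | $793.32 | $3,173.27
3 | $3,173.27 | $82.51 | $651.16 | $2,604.62
4 | $2,604.62 | $67.72 | $534.47 | $2,137.87
5 | $2,137.87 | $55.58 | $438.69 | $1,754.76
6 | $1,754.76 | $45.62 | $360.08 | $1,440.30
7 | $1,440.30 | $37.45 | $359.00 | $1,118.75
8 | $1,118.75 | $29.09 | $359.00 | $788.84
9 | $788.84 | $20.51 | $359.00 | $450.35
10 | $450.35 | $11.71 | $359.00 | $103.06
11 | $103.06 | $2.68 | $105.74 | $0.00
Total interest: $122.46 + $100.52 + $82.51 + $67.72 + $55.58 + $45.62 + $37.45 + $29.09 + $20.51 + $11.71 + $2.68 = $575.85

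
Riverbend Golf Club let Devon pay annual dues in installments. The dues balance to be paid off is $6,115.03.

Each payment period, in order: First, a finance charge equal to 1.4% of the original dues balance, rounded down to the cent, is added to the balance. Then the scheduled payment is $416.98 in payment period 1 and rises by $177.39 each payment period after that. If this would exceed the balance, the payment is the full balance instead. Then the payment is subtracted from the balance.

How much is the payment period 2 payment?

# | Opening | Interest | Payment | End bal
1 | $6,115.03 | $85.61 | $416.98 | $5,783.66
2 | $5,783.66 | $85.61 | $594.37 | $5,274.90

$594.37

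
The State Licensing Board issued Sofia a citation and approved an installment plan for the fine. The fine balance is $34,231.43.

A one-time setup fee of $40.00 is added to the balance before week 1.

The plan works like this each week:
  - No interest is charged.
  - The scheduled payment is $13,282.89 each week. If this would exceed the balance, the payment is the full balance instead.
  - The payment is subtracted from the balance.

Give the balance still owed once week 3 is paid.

Week 1: opening $34,271.43; payment $13,282.89; balance $20,988.54
Week 2: opening $20,988.54; payment $13,282.89; balance $7,705.65
Week 3: opening $7,705.65; payment $7,705.65; balance $0.00

$0.00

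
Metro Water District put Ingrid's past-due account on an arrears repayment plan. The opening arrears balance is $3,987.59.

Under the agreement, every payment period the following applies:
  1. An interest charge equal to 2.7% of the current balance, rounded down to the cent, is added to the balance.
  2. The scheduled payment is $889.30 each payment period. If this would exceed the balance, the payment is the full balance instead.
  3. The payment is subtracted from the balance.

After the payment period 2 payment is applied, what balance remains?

$2,403.21

Payment period 1: $3,987.59 +$107.66 interest = $4,095.25; pay $889.30 → $3,205.95
Payment period 2: $3,205.95 +$86.56 interest = $3,292.51; pay $889.30 → $2,403.21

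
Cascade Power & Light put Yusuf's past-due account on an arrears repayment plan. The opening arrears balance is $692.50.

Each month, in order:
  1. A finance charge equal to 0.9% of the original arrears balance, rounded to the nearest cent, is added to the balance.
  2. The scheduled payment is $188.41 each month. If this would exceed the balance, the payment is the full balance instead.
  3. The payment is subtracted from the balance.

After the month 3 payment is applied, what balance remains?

$145.96

Month 1: opening $692.50; interest $6.23 → $698.73; payment $188.41; balance $510.32
Month 2: opening $510.32; interest $6.23 → $516.55; payment $188.41; balance $328.14
Month 3: opening $328.14; interest $6.23 → $334.37; payment $188.41; balance $145.96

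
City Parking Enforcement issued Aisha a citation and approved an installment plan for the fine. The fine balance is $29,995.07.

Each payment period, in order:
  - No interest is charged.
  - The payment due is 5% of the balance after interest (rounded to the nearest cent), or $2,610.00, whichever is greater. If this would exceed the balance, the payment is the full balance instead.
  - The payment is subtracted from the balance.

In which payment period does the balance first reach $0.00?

Payment period 1: opening $29,995.07; payment $2,610.00; balance $27,385.07
Payment period 2: opening $27,385.07; payment $2,610.00; balance $24,775.07
Payment period 3: opening $24,775.07; payment $2,610.00; balance $22,165.07
Payment period 4: opening $22,165.07; payment $2,610.00; balance $19,555.07
Payment period 5: opening $19,555.07; payment $2,610.00; balance $16,945.07
Payment period 6: opening $16,945.07; payment $2,610.00; balance $14,335.07
Payment period 7: opening $14,335.07; payment $2,610.00; balance $11,725.07
Payment period 8: opening $11,725.07; payment $2,610.00; balance $9,115.07
Payment period 9: opening $9,115.07; payment $2,610.00; balance $6,505.07
Payment period 10: opening $6,505.07; payment $2,610.00; balance $3,895.07
Payment period 11: opening $3,895.07; payment $2,610.00; balance $1,285.07
Payment period 12: opening $1,285.07; payment $1,285.07; balance $0.00
Balance reaches $0.00 in payment period 12.

12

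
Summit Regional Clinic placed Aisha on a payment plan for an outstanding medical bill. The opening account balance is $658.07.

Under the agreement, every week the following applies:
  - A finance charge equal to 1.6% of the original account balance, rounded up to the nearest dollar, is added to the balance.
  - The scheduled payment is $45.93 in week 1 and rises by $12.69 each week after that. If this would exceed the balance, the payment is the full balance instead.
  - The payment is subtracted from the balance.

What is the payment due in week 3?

$71.31

Week 1: opening $658.07; interest $11.00 → $669.07; payment $45.93; balance $623.14
Week 2: opening $623.14; interest $11.00 → $634.14; payment $58.62; balance $575.52
Week 3: opening $575.52; interest $11.00 → $586.52; payment $71.31; balance $515.21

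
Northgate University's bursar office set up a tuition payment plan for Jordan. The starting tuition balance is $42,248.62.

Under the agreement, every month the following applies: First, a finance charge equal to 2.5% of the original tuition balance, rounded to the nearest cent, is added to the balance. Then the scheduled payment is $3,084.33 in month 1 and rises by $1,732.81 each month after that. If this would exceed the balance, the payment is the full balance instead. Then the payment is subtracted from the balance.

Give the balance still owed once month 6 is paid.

$4,087.81

# | Opening | Interest | Payment | End bal
1 | $42,248.62 | $1,056.22 | $3,084.33 | $40,220.51
2 | $40,220.51 | $1,056.22 | $4,817.14 | $36,459.59
3 | $36,459.59 | $1,056.22 | $6,549.95 | $30,965.86
4 | $30,965.86 | $1,056.22 | $8,282.76 | $23,739.32
5 | $23,739.32 | $1,056.22 | $10,015.57 | $14,779.97
6 | $14,779.97 | $1,056.22 | $11,748.38 | $4,087.81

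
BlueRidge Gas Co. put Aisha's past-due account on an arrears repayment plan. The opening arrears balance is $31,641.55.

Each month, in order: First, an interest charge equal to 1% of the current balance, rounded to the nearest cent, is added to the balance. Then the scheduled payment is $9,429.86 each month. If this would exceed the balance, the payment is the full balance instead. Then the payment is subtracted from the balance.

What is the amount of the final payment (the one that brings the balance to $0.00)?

Month 1: opening $31,641.55; interest $316.42 → $31,957.97; payment $9,429.86; balance $22,528.11
Month 2: opening $22,528.11; interest $225.28 → $22,753.39; payment $9,429.86; balance $13,323.53
Month 3: opening $13,323.53; interest $133.24 → $13,456.77; payment $9,429.86; balance $4,026.91
Month 4: opening $4,026.91; interest $40.27 → $4,067.18; payment $4,067.18; balance $0.00

$4,067.18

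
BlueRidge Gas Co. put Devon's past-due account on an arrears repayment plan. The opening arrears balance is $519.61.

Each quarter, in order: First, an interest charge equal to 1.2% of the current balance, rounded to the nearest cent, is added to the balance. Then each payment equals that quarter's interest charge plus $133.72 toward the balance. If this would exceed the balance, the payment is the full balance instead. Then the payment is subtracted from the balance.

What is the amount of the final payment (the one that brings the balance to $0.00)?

# | Opening | Interest | Payment | End bal
1 | $519.61 | $6.24 | $139.96 | $385.89
2 | $385.89 | $4.63 | $138.35 | $252.17
3 | $252.17 | $3.03 | $136.75 | $118.45
4 | $118.45 | $1.42 | $119.87 | $0.00

$119.87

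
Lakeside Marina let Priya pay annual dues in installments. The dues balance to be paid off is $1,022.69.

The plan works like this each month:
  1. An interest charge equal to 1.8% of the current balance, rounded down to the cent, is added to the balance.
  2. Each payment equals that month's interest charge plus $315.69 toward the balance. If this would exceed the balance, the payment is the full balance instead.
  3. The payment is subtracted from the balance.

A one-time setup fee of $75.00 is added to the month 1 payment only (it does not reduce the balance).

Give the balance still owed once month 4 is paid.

# | Opening | Interest | Payment | Fee | End bal
1 | $1,022.69 | $18.40 | $334.09 | $75.00 | $707.00
2 | $707.00 | $12.72 | $328.41 | — | $391.31
3 | $391.31 | $7.04 | $322.73 | — | $75.62
4 | $75.62 | $1.36 | $76.98 | — | $0.00

$0.00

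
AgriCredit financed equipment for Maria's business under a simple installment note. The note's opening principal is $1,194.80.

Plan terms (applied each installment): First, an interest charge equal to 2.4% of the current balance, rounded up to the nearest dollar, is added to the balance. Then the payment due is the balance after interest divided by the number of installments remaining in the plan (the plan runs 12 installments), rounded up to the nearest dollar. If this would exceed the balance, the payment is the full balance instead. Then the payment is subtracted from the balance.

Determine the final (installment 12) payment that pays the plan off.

$133.80

# | Opening | Interest | Payment | End bal
1 | $1,194.80 | $29.00 | $102.00 | $1,121.80
2 | $1,121.80 | $27.00 | $105.00 | $1,043.80
3 | $1,043.80 | $26.00 | $107.00 | $962.80
4 | $962.80 | $24.00 | $110.00 | $876.80
5 | $876.80 | $22.00 | $113.00 | $785.80
6 | $785.80 | $19.00 | $115.00 | $689.80
7 | $689.80 | $17.00 | $118.00 | $588.80
8 | $588.80 | $15.00 | $121.00 | $482.80
9 | $482.80 | $12.00 | $124.00 | $370.80
10 | $370.80 | $9.00 | $127.00 | $252.80
11 | $252.80 | $7.00 | $130.00 | $129.80
12 | $129.80 | $4.00 | $133.80 | $0.00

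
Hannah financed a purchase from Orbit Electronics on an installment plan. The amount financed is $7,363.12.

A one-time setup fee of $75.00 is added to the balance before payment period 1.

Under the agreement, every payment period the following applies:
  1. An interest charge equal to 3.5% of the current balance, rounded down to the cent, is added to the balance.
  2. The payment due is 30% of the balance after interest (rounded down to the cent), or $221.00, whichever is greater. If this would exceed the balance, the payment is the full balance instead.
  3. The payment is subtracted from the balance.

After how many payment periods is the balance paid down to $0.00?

11

Payment period 1: opening $7,438.12; interest $260.33 → $7,698.45; payment $2,309.53; balance $5,388.92
Payment period 2: opening $5,388.92; interest $188.61 → $5,577.53; payment $1,673.25; balance $3,904.28
Payment period 3: opening $3,904.28; interest $136.64 → $4,040.92; payment $1,212.27; balance $2,828.65
Payment period 4: opening $2,828.65; interest $99.00 → $2,927.65; payment $878.29; balance $2,049.36
Payment period 5: opening $2,049.36; interest $71.72 → $2,121.08; payment $636.32; balance $1,484.76
Payment period 6: opening $1,484.76; interest $51.96 → $1,536.72; payment $461.01; balance $1,075.71
Payment period 7: opening $1,075.71; interest $37.64 → $1,113.35; payment $334.00; balance $779.35
Payment period 8: opening $779.35; interest $27.27 → $806.62; payment $241.98; balance $564.64
Payment period 9: opening $564.64; interest $19.76 → $584.40; payment $221.00; balance $363.40
Payment period 10: opening $363.40; interest $12.71 → $376.11; payment $221.00; balance $155.11
Payment period 11: opening $155.11; interest $5.42 → $160.53; payment $160.53; balance $0.00
Balance reaches $0.00 in payment period 11.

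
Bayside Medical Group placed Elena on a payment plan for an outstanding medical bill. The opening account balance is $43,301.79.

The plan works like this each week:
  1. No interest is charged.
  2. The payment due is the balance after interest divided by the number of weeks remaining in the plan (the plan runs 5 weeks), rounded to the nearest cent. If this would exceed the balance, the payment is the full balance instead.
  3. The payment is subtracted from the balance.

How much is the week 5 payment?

Week 1: opening $43,301.79; payment $8,660.36; balance $34,641.43
Week 2: opening $34,641.43; payment $8,660.36; balance $25,981.07
Week 3: opening $25,981.07; payment $8,660.36; balance $17,320.71
Week 4: opening $17,320.71; payment $8,660.36; balance $8,660.35
Week 5: opening $8,660.35; payment $8,660.35; balance $0.00

$8,660.35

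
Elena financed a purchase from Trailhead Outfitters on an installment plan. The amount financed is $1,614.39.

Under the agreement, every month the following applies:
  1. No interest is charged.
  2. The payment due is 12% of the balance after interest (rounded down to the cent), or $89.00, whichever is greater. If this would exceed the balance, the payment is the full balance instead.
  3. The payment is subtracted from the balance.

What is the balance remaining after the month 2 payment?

$1,250.19

# | Opening | Payment | End bal
1 | $1,614.39 | $193.72 | $1,420.67
2 | $1,420.67 | $170.48 | $1,250.19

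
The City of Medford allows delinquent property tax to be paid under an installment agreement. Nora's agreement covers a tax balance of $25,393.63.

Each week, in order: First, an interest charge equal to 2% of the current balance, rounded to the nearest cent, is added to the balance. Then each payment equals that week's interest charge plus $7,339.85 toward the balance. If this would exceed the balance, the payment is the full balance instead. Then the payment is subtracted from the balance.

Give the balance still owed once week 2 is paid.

Week 1: opening $25,393.63; interest $507.87 → $25,901.50; payment $7,847.72; balance $18,053.78
Week 2: opening $18,053.78; interest $361.08 → $18,414.86; payment $7,700.93; balance $10,713.93

$10,713.93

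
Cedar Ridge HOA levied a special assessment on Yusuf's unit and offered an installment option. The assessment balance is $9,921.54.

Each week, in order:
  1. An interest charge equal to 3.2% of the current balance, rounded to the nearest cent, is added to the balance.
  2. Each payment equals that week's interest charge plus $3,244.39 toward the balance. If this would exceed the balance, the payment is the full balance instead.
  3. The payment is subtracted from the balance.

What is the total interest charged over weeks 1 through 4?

Week 1: $9,921.54 +$317.49 interest = $10,239.03; pay $3,561.88 → $6,677.15
Week 2: $6,677.15 +$213.67 interest = $6,890.82; pay $3,458.06 → $3,432.76
Week 3: $3,432.76 +$109.85 interest = $3,542.61; pay $3,354.24 → $188.37
Week 4: $188.37 +$6.03 interest = $194.40; pay $194.40 → $0.00
Total interest: $317.49 + $213.67 + $109.85 + $6.03 = $647.04

$647.04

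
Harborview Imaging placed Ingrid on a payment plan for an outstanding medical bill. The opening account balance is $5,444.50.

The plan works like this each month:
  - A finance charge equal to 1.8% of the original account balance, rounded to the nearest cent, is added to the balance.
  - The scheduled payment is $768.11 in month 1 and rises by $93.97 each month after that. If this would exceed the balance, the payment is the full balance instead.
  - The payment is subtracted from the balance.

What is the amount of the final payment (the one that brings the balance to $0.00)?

$112.29

# | Opening | Interest | Payment | End bal
1 | $5,444.50 | $98.00 | $768.11 | $4,774.39
2 | $4,774.39 | $98.00 | $862.08 | $4,010.31
3 | $4,010.31 | $98.00 | $956.05 | $3,152.26
4 | $3,152.26 | $98.00 | $1,050.02 | $2,200.24
5 | $2,200.24 | $98.00 | $1,143.99 | $1,154.25
6 | $1,154.25 | $98.00 | $1,237.96 | $14.29
7 | $14.29 | $98.00 | $112.29 | $0.00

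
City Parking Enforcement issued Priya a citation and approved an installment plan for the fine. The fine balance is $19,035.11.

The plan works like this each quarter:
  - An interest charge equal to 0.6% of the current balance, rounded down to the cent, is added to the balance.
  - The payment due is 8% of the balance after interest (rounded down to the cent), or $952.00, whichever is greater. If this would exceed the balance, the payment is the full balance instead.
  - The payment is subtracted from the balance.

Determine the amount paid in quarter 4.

Quarter 1: opening $19,035.11; interest $114.21 → $19,149.32; payment $1,531.94; balance $17,617.38
Quarter 2: opening $17,617.38; interest $105.70 → $17,723.08; payment $1,417.84; balance $16,305.24
Quarter 3: opening $16,305.24; interest $97.83 → $16,403.07; payment $1,312.24; balance $15,090.83
Quarter 4: opening $15,090.83; interest $90.54 → $15,181.37; payment $1,214.50; balance $13,966.87

$1,214.50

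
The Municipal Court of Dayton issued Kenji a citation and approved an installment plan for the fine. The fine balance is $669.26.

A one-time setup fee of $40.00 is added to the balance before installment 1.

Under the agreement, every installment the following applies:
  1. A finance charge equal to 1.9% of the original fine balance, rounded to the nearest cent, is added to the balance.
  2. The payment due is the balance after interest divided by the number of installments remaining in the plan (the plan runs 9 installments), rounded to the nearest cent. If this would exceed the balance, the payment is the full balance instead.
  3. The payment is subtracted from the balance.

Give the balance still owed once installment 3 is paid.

$501.76

Installment 1: $709.26 +$12.72 interest = $721.98; pay $80.22 → $641.76
Installment 2: $641.76 +$12.72 interest = $654.48; pay $81.81 → $572.67
Installment 3: $572.67 +$12.72 interest = $585.39; pay $83.63 → $501.76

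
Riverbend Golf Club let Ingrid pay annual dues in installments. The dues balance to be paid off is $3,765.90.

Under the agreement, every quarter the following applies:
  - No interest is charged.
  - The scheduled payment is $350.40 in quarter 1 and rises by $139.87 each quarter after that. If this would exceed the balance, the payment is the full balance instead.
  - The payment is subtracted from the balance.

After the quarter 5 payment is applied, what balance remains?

Quarter 1: $3,765.90 − $350.40 → $3,415.50
Quarter 2: $3,415.50 − $490.27 → $2,925.23
Quarter 3: $2,925.23 − $630.14 → $2,295.09
Quarter 4: $2,295.09 − $770.01 → $1,525.08
Quarter 5: $1,525.08 − $909.88 → $615.20

$615.20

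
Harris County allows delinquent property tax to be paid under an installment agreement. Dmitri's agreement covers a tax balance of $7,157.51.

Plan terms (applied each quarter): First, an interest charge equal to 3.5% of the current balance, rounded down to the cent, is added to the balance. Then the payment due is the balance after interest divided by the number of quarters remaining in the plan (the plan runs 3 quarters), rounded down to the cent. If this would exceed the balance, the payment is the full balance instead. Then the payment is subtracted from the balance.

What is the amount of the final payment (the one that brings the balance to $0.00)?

Quarter 1: opening $7,157.51; interest $250.51 → $7,408.02; payment $2,469.34; balance $4,938.68
Quarter 2: opening $4,938.68; interest $172.85 → $5,111.53; payment $2,555.76; balance $2,555.77
Quarter 3: opening $2,555.77; interest $89.45 → $2,645.22; payment $2,645.22; balance $0.00

$2,645.22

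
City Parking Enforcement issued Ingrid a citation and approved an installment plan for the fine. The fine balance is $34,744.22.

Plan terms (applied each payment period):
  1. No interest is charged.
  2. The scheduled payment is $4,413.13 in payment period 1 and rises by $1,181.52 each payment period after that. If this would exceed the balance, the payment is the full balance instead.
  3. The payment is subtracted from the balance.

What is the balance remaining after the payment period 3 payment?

Payment period 1: $34,744.22 − $4,413.13 → $30,331.09
Payment period 2: $30,331.09 − $5,594.65 → $24,736.44
Payment period 3: $24,736.44 − $6,776.17 → $17,960.27

$17,960.27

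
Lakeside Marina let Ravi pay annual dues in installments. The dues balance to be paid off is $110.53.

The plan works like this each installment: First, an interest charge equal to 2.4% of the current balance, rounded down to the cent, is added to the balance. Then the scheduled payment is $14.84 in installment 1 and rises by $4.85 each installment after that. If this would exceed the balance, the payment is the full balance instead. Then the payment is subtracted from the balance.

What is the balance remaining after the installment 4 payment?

Installment 1: $110.53 +$2.65 interest = $113.18; pay $14.84 → $98.34
Installment 2: $98.34 +$2.36 interest = $100.70; pay $19.69 → $81.01
Installment 3: $81.01 +$1.94 interest = $82.95; pay $24.54 → $58.41
Installment 4: $58.41 +$1.40 interest = $59.81; pay $29.39 → $30.42

$30.42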